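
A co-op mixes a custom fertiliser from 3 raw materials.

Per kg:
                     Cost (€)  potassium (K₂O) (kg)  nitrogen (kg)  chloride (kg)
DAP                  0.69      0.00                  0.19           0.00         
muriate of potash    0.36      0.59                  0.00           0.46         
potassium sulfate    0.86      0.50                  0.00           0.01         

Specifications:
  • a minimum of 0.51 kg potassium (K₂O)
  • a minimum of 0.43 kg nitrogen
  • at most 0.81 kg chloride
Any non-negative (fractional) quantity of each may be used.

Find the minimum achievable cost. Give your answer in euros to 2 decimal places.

Let x1 = kg of DAP, x2 = kg of muriate of potash, x3 = kg of potassium sulfate.
Minimize 0.69x1 + 0.36x2 + 0.86x3 subject to:
  0.59x2 + 0.5x3 ≥ 0.51   (potassium (K₂O))
  0.19x1 ≥ 0.43   (nitrogen)
  0.46x2 + 0.01x3 ≤ 0.81   (chloride)
  x1, x2, x3 ≥ 0.
The minimum-cost mix takes nothing from potassium sulfate — only DAP, muriate of potash. Binding constraints: potassium (K₂O) and nitrogen.
Optimal quantities: DAP = 2.263 kg, muriate of potash = 0.8644 kg.
Hence cost = 0.69·2.263 + 0.36·0.8644 = €1.8727.

€1.87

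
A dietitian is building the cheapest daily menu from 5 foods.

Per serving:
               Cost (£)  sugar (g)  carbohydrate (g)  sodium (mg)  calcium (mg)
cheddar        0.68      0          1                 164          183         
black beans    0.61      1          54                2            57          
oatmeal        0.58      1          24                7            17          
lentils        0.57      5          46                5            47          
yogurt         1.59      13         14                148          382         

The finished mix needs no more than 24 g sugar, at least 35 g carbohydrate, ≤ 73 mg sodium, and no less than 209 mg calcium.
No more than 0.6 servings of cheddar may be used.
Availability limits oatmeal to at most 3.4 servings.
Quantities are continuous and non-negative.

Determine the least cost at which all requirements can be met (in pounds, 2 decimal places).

£1.07

Let x1 = servings of cheddar, x2 = servings of black beans, x3 = servings of oatmeal, x4 = servings of lentils, x5 = servings of yogurt.
Minimize 0.68x1 + 0.61x2 + 0.58x3 + 0.57x4 + 1.59x5 with:
  1x2 + 1x3 + 5x4 + 13x5 ≤ 24   (sugar)
  1x1 + 54x2 + 24x3 + 46x4 + 14x5 ≥ 35   (carbohydrate)
  164x1 + 2x2 + 7x3 + 5x4 + 148x5 ≤ 73   (sodium)
  183x1 + 57x2 + 17x3 + 47x4 + 382x5 ≥ 209   (calcium)
  x1 ≤ 0.6
  x3 ≤ 3.4
  x1, x2, x3, x4, x5 ≥ 0.
The minimum-cost mix takes nothing from oatmeal, lentils — only cheddar, black beans, yogurt. There the carbohydrate, sodium, calcium constraints are tight.
Optimal quantities: cheddar = 0.028648 servings, black beans = 0.52983 servings, yogurt = 0.45434 servings.
Total cost: 0.68·0.028648 + 0.61·0.52983 + 1.59·0.45434 = 1.0651.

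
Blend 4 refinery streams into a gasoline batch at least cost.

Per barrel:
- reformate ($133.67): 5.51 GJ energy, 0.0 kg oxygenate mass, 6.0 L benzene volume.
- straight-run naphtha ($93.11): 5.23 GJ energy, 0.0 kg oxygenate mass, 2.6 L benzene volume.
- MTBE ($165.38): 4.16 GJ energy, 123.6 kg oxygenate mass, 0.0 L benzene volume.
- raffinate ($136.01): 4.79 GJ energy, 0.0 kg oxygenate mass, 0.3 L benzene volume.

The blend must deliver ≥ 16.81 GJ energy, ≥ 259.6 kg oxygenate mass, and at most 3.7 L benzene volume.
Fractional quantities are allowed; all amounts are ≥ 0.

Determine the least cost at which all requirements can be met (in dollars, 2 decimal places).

Let x1 = barrels of reformate, x2 = barrels of straight-run naphtha, x3 = barrels of MTBE, x4 = barrels of raffinate.
min 133.67x1 + 93.11x2 + 165.38x3 + 136.01x4 subject to:
  5.51x1 + 5.23x2 + 4.16x3 + 4.79x4 ≥ 16.81   (energy)
  123.6x3 ≥ 259.6   (oxygenate mass)
  6x1 + 2.6x2 + 0.3x4 ≤ 3.7   (benzene volume)
  x1, x2, x3, x4 ≥ 0.
The minimum-cost mix takes nothing from reformate — only straight-run naphtha, MTBE, raffinate. Binding constraints: energy, oxygenate mass, benzene volume.
Solving gives x2 = 1.4057, x3 = 2.1003, x4 = 0.15047.
Hence cost = 93.11·1.4057 + 165.38·2.1003 + 136.01·0.15047 = $498.6978.

$498.70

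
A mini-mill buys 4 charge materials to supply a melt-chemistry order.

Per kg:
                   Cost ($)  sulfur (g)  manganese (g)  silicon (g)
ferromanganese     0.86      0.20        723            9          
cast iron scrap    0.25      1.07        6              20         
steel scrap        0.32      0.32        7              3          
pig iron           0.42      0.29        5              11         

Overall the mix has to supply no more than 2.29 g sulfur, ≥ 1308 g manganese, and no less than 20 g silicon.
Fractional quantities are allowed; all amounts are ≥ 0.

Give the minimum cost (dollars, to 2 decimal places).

$1.60

This is a linear program. Let x1 = kg of ferromanganese, x2 = kg of cast iron scrap, x3 = kg of steel scrap, x4 = kg of pig iron.
Minimize 0.86x1 + 0.25x2 + 0.32x3 + 0.42x4 subject to:
  0.2x1 + 1.07x2 + 0.32x3 + 0.29x4 ≤ 2.29   (sulfur)
  723x1 + 6x2 + 7x3 + 5x4 ≥ 1308   (manganese)
  9x1 + 20x2 + 3x3 + 11x4 ≥ 20   (silicon)
  x1, x2, x3, x4 ≥ 0.
The minimum-cost mix takes nothing from steel scrap, pig iron — only ferromanganese, cast iron scrap. There the manganese and silicon constraints are tight.
So ferromanganese = 1.808 kg, cast iron scrap = 0.1866 kg.
Total cost: 0.86·1.808 + 0.25·0.1866 = 1.6015.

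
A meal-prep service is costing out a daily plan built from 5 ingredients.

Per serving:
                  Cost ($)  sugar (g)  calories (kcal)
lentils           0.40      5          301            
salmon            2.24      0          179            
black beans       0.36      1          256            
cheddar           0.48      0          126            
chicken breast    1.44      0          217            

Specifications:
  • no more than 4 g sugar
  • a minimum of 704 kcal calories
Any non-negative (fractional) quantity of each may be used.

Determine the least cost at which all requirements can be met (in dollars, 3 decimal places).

Set it up as a linear program. Let x1 = servings of lentils, x2 = servings of salmon, x3 = servings of black beans, x4 = servings of cheddar, x5 = servings of chicken breast.
min 0.4x1 + 2.24x2 + 0.36x3 + 0.48x4 + 1.44x5 s.t.:
  5x1 + 1x3 ≤ 4   (sugar)
  301x1 + 179x2 + 256x3 + 126x4 + 217x5 ≥ 704   (calories)
  x1, x2, x3, x4, x5 ≥ 0.
The optimal basis is {lentils, black beans}; salmon, cheddar, chicken breast drop out. There the sugar and calories constraints are tight.
So lentils = 0.32686 servings, black beans = 2.3657 servings.
Objective = 0.4·0.32686 + 0.36·2.3657 = 0.98240.

$0.982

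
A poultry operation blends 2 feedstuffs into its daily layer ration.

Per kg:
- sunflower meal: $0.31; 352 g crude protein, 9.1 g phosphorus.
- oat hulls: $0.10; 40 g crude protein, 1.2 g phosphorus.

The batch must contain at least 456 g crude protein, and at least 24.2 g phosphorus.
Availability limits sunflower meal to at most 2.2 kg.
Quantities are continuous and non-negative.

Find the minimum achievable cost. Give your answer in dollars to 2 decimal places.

$1.03

Treat it as an LP. Let x1 = kg of sunflower meal, x2 = kg of oat hulls.
min 0.31x1 + 0.1x2 with:
  352x1 + 40x2 ≥ 456   (crude protein)
  9.1x1 + 1.2x2 ≥ 24.2   (phosphorus)
  x1 ≤ 2.2
  x1, x2 ≥ 0.
Both inputs are positive at the optimum. There the phosphorus and the sunflower meal cap constraints are tight.
Solving gives x1 = 2.2, x2 = 3.483.
Cost = 0.31·2.2 + 0.1·3.483 = 1.0303.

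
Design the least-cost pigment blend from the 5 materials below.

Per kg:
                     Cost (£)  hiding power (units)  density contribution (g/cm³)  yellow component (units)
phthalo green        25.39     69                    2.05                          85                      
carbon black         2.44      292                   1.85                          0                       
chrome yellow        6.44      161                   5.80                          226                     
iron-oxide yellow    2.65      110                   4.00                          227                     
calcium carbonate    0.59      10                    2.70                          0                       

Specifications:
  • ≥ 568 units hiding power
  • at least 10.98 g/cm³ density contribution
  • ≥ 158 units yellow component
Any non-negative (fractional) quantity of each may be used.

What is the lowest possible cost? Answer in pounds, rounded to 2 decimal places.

Treat it as an LP. Let x1 = kg of phthalo green, x2 = kg of carbon black, x3 = kg of chrome yellow, x4 = kg of iron-oxide yellow, x5 = kg of calcium carbonate.
Minimise 25.39x1 + 2.44x2 + 6.44x3 + 2.65x4 + 0.59x5 subject to:
  69x1 + 292x2 + 161x3 + 110x4 + 10x5 ≥ 568   (hiding power)
  2.05x1 + 1.85x2 + 5.8x3 + 4x4 + 2.7x5 ≥ 10.98   (density contribution)
  85x1 + 226x3 + 227x4 ≥ 158   (yellow component)
  x1, x2, x3, x4, x5 ≥ 0.
The optimal basis is {carbon black, iron-oxide yellow, calcium carbonate}; phthalo green, chrome yellow drop out. The hiding power, density contribution, yellow component requirements are met with equality.
So carbon black = 1.617 kg, iron-oxide yellow = 0.696 kg, calcium carbonate = 1.928 kg.
Hence cost = 2.44·1.617 + 2.65·0.696 + 0.59·1.928 = £6.9274.

£6.93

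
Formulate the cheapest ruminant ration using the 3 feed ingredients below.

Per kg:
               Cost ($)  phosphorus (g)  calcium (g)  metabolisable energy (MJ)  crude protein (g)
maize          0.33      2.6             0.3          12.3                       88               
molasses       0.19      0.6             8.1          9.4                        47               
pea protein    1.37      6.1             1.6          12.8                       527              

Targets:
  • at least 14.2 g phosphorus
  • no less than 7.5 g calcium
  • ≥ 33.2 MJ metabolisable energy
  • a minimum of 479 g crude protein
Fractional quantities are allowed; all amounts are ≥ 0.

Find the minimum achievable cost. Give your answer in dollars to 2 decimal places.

$1.89

Let x1 = kg of maize, x2 = kg of molasses, x3 = kg of pea protein.
Minimise 0.33x1 + 0.19x2 + 1.37x3 subject to:
  2.6x1 + 0.6x2 + 6.1x3 ≥ 14.2   (phosphorus)
  0.3x1 + 8.1x2 + 1.6x3 ≥ 7.5   (calcium)
  12.3x1 + 9.4x2 + 12.8x3 ≥ 33.2   (metabolisable energy)
  88x1 + 47x2 + 527x3 ≥ 479   (crude protein)
  x1, x2, x3 ≥ 0.
The optimal basis is {maize, molasses}; pea protein drops out. There the phosphorus and calcium constraints are tight.
So maize = 5.293 kg, molasses = 0.7299 kg.
Total cost: 0.33·5.293 + 0.19·0.7299 = 1.8854.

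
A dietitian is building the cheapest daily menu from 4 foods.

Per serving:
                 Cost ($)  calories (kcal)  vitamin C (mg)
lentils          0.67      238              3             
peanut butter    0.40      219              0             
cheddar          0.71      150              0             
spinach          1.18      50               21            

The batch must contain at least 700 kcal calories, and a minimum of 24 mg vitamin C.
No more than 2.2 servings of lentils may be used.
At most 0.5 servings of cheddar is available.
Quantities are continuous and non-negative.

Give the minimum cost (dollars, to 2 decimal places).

$2.52

This is a linear program. Let x1 = servings of lentils, x2 = servings of peanut butter, x3 = servings of cheddar, x4 = servings of spinach.
Minimize 0.67x1 + 0.4x2 + 0.71x3 + 1.18x4 with:
  238x1 + 219x2 + 150x3 + 50x4 ≥ 700   (calories)
  3x1 + 21x4 ≥ 24   (vitamin C)
  x1 ≤ 2.2
  x3 ≤ 0.5
  x1, x2, x3, x4 ≥ 0.
At the optimum only peanut butter, spinach are positive (lentils, cheddar = 0). The calories and vitamin C requirements are met with equality.
Optimal quantities: peanut butter = 2.935 servings, spinach = 1.143 servings.
Objective = 0.4·2.935 + 1.18·1.143 = 2.5227.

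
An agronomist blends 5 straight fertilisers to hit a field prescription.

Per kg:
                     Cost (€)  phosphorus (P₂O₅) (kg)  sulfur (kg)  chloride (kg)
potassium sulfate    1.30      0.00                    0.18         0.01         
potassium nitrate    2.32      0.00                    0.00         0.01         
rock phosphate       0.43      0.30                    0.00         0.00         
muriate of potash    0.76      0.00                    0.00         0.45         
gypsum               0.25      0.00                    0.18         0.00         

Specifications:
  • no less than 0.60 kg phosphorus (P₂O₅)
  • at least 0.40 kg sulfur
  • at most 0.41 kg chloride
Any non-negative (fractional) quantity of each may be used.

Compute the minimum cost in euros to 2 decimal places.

Set it up as a linear program. Let x1 = kg of potassium sulfate, x2 = kg of potassium nitrate, x3 = kg of rock phosphate, x4 = kg of muriate of potash, x5 = kg of gypsum.
Minimise 1.3x1 + 2.32x2 + 0.43x3 + 0.76x4 + 0.25x5 subject to:
  0.3x3 ≥ 0.6   (phosphorus (P₂O₅))
  0.18x1 + 0.18x5 ≥ 0.4   (sulfur)
  0.01x1 + 0.01x2 + 0.45x4 ≤ 0.41   (chloride)
  x1, x2, x3, x4, x5 ≥ 0.
The optimal basis is {rock phosphate, gypsum}; potassium sulfate, potassium nitrate, muriate of potash drop out. There the phosphorus (P₂O₅) and sulfur constraints are tight.
That vertex is x3 = 2, x5 = 2.222.
Hence cost = 0.43·2 + 0.25·2.222 = €1.4155.

€1.42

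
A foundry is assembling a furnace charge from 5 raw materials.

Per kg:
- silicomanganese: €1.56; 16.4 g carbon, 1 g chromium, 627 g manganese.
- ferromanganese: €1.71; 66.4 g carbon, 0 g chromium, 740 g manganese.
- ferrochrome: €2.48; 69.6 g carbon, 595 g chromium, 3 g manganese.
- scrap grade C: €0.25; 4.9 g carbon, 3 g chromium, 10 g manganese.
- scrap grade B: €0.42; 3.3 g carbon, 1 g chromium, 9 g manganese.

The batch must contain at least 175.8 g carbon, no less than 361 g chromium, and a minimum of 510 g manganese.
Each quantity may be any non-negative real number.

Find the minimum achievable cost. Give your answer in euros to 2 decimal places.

Let x1 = kg of silicomanganese, x2 = kg of ferromanganese, x3 = kg of ferrochrome, x4 = kg of scrap grade C, x5 = kg of scrap grade B.
Minimise 1.56x1 + 1.71x2 + 2.48x3 + 0.25x4 + 0.42x5 s.t.:
  16.4x1 + 66.4x2 + 69.6x3 + 4.9x4 + 3.3x5 ≥ 175.8   (carbon)
  1x1 + 595x3 + 3x4 + 1x5 ≥ 361   (chromium)
  627x1 + 740x2 + 3x3 + 10x4 + 9x5 ≥ 510   (manganese)
  x1, x2, x3, x4, x5 ≥ 0.
At the optimum only ferromanganese, ferrochrome are positive (silicomanganese, scrap grade C, scrap grade B = 0). There the carbon and chromium constraints are tight.
Optimal quantities: ferromanganese = 2.0116 kg, ferrochrome = 0.60672 kg.
Cost = 1.71·2.0116 + 2.48·0.60672 = 4.9445.

€4.94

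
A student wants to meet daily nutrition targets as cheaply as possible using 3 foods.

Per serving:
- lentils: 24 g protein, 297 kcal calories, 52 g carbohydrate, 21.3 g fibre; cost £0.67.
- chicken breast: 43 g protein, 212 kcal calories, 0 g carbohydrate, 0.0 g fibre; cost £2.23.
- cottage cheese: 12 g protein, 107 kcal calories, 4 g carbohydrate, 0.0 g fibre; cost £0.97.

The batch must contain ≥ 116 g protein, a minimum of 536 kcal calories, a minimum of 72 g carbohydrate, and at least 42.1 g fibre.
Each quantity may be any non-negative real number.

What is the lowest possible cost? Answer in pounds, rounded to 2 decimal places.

Set it up as a linear program. Let x1 = servings of lentils, x2 = servings of chicken breast, x3 = servings of cottage cheese.
Minimise 0.67x1 + 2.23x2 + 0.97x3 with:
  24x1 + 43x2 + 12x3 ≥ 116   (protein)
  297x1 + 212x2 + 107x3 ≥ 536   (calories)
  52x1 + 4x3 ≥ 72   (carbohydrate)
  21.3x1 ≥ 42.1   (fibre)
  x1, x2, x3 ≥ 0.
The cheapest feasible vertex uses only lentils; chicken breast, cottage cheese are not used. There the protein constraint is tight.
Optimal quantities: lentils = 4.833 servings.
Objective = 0.67·4.833 = 3.2381.

£3.24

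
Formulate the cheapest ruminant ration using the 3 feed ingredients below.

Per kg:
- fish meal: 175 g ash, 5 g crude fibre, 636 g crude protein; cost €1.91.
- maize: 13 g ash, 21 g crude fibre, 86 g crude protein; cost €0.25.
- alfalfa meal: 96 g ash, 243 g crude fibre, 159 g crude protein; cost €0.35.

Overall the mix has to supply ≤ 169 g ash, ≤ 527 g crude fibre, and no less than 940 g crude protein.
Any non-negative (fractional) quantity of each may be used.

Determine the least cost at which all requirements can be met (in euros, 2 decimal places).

Let x1 = kg of fish meal, x2 = kg of maize, x3 = kg of alfalfa meal.
Minimise 1.91x1 + 0.25x2 + 0.35x3 subject to:
  175x1 + 13x2 + 96x3 ≤ 169   (ash)
  5x1 + 21x2 + 243x3 ≤ 527   (crude fibre)
  636x1 + 86x2 + 159x3 ≥ 940   (crude protein)
  x1, x2, x3 ≥ 0.
The cheapest feasible vertex uses only maize, alfalfa meal; fish meal is not used. The ash and crude protein requirements are met with equality.
So maize = 10.24 kg, alfalfa meal = 0.3739 kg.
Objective = 0.25·10.24 + 0.35·0.3739 = 2.6909.

€2.69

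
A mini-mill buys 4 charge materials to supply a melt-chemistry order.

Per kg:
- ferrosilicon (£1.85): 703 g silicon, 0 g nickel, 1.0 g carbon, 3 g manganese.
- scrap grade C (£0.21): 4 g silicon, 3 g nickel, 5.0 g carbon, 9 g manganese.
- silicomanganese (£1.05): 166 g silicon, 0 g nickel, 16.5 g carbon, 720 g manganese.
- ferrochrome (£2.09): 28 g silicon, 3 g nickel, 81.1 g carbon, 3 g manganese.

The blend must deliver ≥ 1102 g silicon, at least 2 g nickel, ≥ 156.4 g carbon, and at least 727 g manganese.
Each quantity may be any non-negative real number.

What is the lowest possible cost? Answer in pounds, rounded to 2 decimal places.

This is a linear program. Let x1 = kg of ferrosilicon, x2 = kg of scrap grade C, x3 = kg of silicomanganese, x4 = kg of ferrochrome.
Minimize 1.85x1 + 0.21x2 + 1.05x3 + 2.09x4 s.t.:
  703x1 + 4x2 + 166x3 + 28x4 ≥ 1102   (silicon)
  3x2 + 3x4 ≥ 2   (nickel)
  1x1 + 5x2 + 16.5x3 + 81.1x4 ≥ 156.4   (carbon)
  3x1 + 9x2 + 720x3 + 3x4 ≥ 727   (manganese)
  x1, x2, x3, x4 ≥ 0.
The optimal basis is {ferrosilicon, silicomanganese, ferrochrome}; scrap grade C drops out. Binding constraints: silicon, carbon, manganese.
That vertex is x1 = 1.264, x3 = 0.9973, x4 = 1.71.
Cost = 1.85·1.264 + 1.05·0.9973 + 2.09·1.71 = 6.9595.

£6.96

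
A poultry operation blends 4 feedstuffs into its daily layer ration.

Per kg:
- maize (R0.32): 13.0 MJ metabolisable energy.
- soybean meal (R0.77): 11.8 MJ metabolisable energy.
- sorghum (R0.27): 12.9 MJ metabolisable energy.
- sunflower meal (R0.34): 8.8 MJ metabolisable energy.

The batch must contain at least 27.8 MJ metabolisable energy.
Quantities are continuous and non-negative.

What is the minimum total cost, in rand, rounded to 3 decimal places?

R0.582

Let x1 = kg of maize, x2 = kg of soybean meal, x3 = kg of sorghum, x4 = kg of sunflower meal.
Minimize 0.32x1 + 0.77x2 + 0.27x3 + 0.34x4 s.t.:
  13x1 + 11.8x2 + 12.9x3 + 8.8x4 ≥ 27.8   (metabolisable energy)
  x1, x2, x3, x4 ≥ 0.
The cheapest feasible vertex uses only sorghum; maize, soybean meal, sunflower meal are not used. The metabolisable energy requirement is met with equality.
So sorghum = 2.155 kg.
Total cost: 0.27·2.155 = 0.58185.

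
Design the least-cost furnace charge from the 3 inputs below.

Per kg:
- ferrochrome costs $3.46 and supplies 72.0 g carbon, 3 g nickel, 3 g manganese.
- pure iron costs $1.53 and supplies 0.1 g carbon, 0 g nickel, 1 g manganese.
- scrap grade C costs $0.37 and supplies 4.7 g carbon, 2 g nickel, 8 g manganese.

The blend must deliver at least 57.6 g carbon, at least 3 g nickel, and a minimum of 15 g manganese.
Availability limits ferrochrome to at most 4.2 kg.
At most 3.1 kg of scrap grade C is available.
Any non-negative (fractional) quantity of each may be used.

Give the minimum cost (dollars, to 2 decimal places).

$3.00

Let x1 = kg of ferrochrome, x2 = kg of pure iron, x3 = kg of scrap grade C.
Minimise 3.46x1 + 1.53x2 + 0.37x3 s.t.:
  72x1 + 0.1x2 + 4.7x3 ≥ 57.6   (carbon)
  3x1 + 2x3 ≥ 3   (nickel)
  3x1 + 1x2 + 8x3 ≥ 15   (manganese)
  x1 ≤ 4.2
  x3 ≤ 3.1
  x1, x2, x3 ≥ 0.
At the optimum only ferrochrome, scrap grade C are positive (pure iron = 0). Binding constraints: carbon and manganese.
Optimal quantities: ferrochrome = 0.6946 kg, scrap grade C = 1.615 kg.
Cost = 3.46·0.6946 + 0.37·1.615 = 3.0009.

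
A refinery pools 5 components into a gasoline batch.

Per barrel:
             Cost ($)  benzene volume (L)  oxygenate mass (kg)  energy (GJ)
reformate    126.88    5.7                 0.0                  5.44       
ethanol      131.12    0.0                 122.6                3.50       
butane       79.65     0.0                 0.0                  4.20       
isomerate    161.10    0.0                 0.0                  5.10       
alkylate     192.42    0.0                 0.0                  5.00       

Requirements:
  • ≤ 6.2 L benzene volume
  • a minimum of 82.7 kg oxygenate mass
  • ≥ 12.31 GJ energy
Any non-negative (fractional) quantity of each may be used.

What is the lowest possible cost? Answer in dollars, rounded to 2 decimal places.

Let x1 = barrels of reformate, x2 = barrels of ethanol, x3 = barrels of butane, x4 = barrels of isomerate, x5 = barrels of alkylate.
min 126.88x1 + 131.12x2 + 79.65x3 + 161.1x4 + 192.42x5 s.t.:
  5.7x1 ≤ 6.2   (benzene volume)
  122.6x2 ≥ 82.7   (oxygenate mass)
  5.44x1 + 3.5x2 + 4.2x3 + 5.1x4 + 5x5 ≥ 12.31   (energy)
  x1, x2, x3, x4, x5 ≥ 0.
At the optimum only ethanol, butane are positive (reformate, isomerate, alkylate = 0). The oxygenate mass and energy requirements are met with equality.
So ethanol = 0.67455 barrels, butane = 2.3688 barrels.
Cost = 131.12·0.67455 + 79.65·2.3688 = 277.1219.

$277.12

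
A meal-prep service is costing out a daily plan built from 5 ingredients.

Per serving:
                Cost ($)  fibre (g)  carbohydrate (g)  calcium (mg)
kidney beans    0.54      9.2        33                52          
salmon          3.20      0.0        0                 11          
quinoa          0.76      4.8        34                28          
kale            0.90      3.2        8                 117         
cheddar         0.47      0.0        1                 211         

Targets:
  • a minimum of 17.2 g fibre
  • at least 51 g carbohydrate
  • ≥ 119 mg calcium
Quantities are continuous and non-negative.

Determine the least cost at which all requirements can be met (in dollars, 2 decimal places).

Let x1 = servings of kidney beans, x2 = servings of salmon, x3 = servings of quinoa, x4 = servings of kale, x5 = servings of cheddar.
min 0.54x1 + 3.2x2 + 0.76x3 + 0.9x4 + 0.47x5 s.t.:
  9.2x1 + 4.8x3 + 3.2x4 ≥ 17.2   (fibre)
  33x1 + 34x3 + 8x4 + 1x5 ≥ 51   (carbohydrate)
  52x1 + 11x2 + 28x3 + 117x4 + 211x5 ≥ 119   (calcium)
  x1, x2, x3, x4, x5 ≥ 0.
The cheapest feasible vertex uses only kidney beans, cheddar; salmon, quinoa, kale are not used. Binding constraints: fibre and calcium.
Solving gives x1 = 1.87, x5 = 0.1032.
Objective = 0.54·1.87 + 0.47·0.1032 = 1.0583.

$1.06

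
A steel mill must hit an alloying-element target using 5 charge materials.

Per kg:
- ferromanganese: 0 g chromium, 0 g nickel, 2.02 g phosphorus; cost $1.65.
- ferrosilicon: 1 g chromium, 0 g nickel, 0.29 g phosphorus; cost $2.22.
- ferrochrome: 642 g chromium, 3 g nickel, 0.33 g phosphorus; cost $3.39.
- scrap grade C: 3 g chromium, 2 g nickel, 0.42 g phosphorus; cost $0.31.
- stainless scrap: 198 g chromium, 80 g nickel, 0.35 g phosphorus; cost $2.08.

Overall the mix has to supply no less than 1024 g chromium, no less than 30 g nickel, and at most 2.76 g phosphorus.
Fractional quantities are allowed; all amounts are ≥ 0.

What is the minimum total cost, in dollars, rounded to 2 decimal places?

$5.74

Set it up as a linear program. Let x1 = kg of ferromanganese, x2 = kg of ferrosilicon, x3 = kg of ferrochrome, x4 = kg of scrap grade C, x5 = kg of stainless scrap.
Minimise 1.65x1 + 2.22x2 + 3.39x3 + 0.31x4 + 2.08x5 subject to:
  1x2 + 642x3 + 3x4 + 198x5 ≥ 1024   (chromium)
  3x3 + 2x4 + 80x5 ≥ 30   (nickel)
  2.02x1 + 0.29x2 + 0.33x3 + 0.42x4 + 0.35x5 ≤ 2.76   (phosphorus)
  x1, x2, x3, x4, x5 ≥ 0.
The optimal basis is {ferrochrome, stainless scrap}; ferromanganese, ferrosilicon, scrap grade C drop out. There the chromium and nickel constraints are tight.
So ferrochrome = 1.497 kg, stainless scrap = 0.3189 kg.
Cost = 3.39·1.497 + 2.08·0.3189 = 5.7381.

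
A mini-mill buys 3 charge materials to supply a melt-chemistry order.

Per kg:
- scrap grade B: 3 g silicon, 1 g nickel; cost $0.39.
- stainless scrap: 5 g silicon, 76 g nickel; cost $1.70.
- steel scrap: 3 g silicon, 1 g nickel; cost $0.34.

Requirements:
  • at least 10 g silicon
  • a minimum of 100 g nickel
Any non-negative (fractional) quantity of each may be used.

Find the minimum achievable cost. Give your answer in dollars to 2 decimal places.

This is a linear program. Let x1 = kg of scrap grade B, x2 = kg of stainless scrap, x3 = kg of steel scrap.
Minimize 0.39x1 + 1.7x2 + 0.34x3 s.t.:
  3x1 + 5x2 + 3x3 ≥ 10   (silicon)
  1x1 + 76x2 + 1x3 ≥ 100   (nickel)
  x1, x2, x3 ≥ 0.
At the optimum only stainless scrap, steel scrap are positive (scrap grade B = 0). There the silicon and nickel constraints are tight.
That vertex is x2 = 1.3, x3 = 1.166.
Objective = 1.7·1.3 + 0.34·1.166 = 2.6064.

$2.61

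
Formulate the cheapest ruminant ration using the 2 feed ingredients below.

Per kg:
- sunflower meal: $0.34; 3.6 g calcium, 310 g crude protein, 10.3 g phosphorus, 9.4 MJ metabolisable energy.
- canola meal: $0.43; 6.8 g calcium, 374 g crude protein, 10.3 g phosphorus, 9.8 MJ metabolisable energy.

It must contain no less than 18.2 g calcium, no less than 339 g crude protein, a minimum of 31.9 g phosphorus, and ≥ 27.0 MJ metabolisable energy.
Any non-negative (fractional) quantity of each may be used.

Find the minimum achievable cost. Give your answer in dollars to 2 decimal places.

This is a linear program. Let x1 = kg of sunflower meal, x2 = kg of canola meal.
Minimize 0.34x1 + 0.43x2 subject to:
  3.6x1 + 6.8x2 ≥ 18.2   (calcium)
  310x1 + 374x2 ≥ 339   (crude protein)
  10.3x1 + 10.3x2 ≥ 31.9   (phosphorus)
  9.4x1 + 9.8x2 ≥ 27   (metabolisable energy)
  x1, x2 ≥ 0.
Both inputs are positive at the optimum. There the calcium and phosphorus constraints are tight.
Solving gives x1 = 0.8938, x2 = 2.203.
Objective = 0.34·0.8938 + 0.43·2.203 = 1.2512.

$1.25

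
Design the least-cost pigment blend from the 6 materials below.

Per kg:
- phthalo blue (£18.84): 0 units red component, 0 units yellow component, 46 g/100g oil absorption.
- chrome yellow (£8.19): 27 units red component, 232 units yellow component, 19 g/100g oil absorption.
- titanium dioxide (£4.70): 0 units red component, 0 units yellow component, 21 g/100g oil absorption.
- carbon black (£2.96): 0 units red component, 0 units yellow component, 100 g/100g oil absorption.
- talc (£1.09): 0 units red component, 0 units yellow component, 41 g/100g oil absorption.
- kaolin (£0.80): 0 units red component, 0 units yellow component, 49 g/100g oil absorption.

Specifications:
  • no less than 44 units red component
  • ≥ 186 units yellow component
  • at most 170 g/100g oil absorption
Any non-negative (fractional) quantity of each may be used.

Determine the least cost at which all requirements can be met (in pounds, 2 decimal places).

£13.35

This is a linear program. Let x1 = kg of phthalo blue, x2 = kg of chrome yellow, x3 = kg of titanium dioxide, x4 = kg of carbon black, x5 = kg of talc, x6 = kg of kaolin.
Minimise 18.84x1 + 8.19x2 + 4.7x3 + 2.96x4 + 1.09x5 + 0.8x6 s.t.:
  27x2 ≥ 44   (red component)
  232x2 ≥ 186   (yellow component)
  46x1 + 19x2 + 21x3 + 100x4 + 41x5 + 49x6 ≤ 170   (oil absorption)
  x1, x2, x3, x4, x5, x6 ≥ 0.
At the optimum only chrome yellow is positive (phthalo blue, titanium dioxide, carbon black, talc, kaolin = 0). The red component requirement is met with equality.
Optimal quantities: chrome yellow = 1.63 kg.
Cost = 8.19·1.63 = 13.3497.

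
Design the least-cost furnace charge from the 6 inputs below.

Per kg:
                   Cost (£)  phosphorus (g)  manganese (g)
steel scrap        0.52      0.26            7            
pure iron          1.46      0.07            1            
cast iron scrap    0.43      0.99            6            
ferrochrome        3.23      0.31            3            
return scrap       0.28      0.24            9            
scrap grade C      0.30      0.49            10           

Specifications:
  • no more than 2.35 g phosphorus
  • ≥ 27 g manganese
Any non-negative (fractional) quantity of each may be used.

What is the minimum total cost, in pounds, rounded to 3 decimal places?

This is a linear program. Let x1 = kg of steel scrap, x2 = kg of pure iron, x3 = kg of cast iron scrap, x4 = kg of ferrochrome, x5 = kg of return scrap, x6 = kg of scrap grade C.
Minimize 0.52x1 + 1.46x2 + 0.43x3 + 3.23x4 + 0.28x5 + 0.3x6 subject to:
  0.26x1 + 0.07x2 + 0.99x3 + 0.31x4 + 0.24x5 + 0.49x6 ≤ 2.35   (phosphorus)
  7x1 + 1x2 + 6x3 + 3x4 + 9x5 + 10x6 ≥ 27   (manganese)
  x1, x2, x3, x4, x5, x6 ≥ 0.
The optimal basis is {scrap grade C}; steel scrap, pure iron, cast iron scrap, ferrochrome, return scrap drop out. Binding constraint: manganese.
Solving gives x6 = 2.7.
Hence cost = 0.3·2.7 = £0.81000.

£0.810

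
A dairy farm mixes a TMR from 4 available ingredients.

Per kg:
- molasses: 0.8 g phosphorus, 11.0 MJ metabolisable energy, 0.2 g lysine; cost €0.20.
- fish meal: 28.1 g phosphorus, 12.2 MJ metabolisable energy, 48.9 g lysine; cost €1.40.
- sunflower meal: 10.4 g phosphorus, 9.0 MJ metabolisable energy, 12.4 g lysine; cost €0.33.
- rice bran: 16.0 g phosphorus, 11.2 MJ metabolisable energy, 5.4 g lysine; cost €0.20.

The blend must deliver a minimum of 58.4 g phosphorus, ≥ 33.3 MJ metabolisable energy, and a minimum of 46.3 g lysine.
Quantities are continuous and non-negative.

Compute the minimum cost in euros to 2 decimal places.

€1.33

Let x1 = kg of molasses, x2 = kg of fish meal, x3 = kg of sunflower meal, x4 = kg of rice bran.
Minimise 0.2x1 + 1.4x2 + 0.33x3 + 0.2x4 with:
  0.8x1 + 28.1x2 + 10.4x3 + 16x4 ≥ 58.4   (phosphorus)
  11x1 + 12.2x2 + 9x3 + 11.2x4 ≥ 33.3   (metabolisable energy)
  0.2x1 + 48.9x2 + 12.4x3 + 5.4x4 ≥ 46.3   (lysine)
  x1, x2, x3, x4 ≥ 0.
The minimum-cost mix takes nothing from molasses, fish meal — only sunflower meal, rice bran. Binding constraints: phosphorus and lysine.
That vertex is x3 = 2.991, x4 = 1.706.
Total cost: 0.33·2.991 + 0.2·1.706 = 1.3282.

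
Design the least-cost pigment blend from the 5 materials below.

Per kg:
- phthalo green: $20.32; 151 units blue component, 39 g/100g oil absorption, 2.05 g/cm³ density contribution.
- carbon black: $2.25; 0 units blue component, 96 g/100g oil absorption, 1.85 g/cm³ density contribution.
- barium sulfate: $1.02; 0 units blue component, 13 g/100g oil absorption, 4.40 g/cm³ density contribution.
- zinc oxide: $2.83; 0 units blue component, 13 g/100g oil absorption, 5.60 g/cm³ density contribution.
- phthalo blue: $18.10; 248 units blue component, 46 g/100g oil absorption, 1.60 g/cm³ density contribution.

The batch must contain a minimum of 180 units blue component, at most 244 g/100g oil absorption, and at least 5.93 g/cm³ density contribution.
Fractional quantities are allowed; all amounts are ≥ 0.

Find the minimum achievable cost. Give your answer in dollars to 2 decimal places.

This is a linear program. Let x1 = kg of phthalo green, x2 = kg of carbon black, x3 = kg of barium sulfate, x4 = kg of zinc oxide, x5 = kg of phthalo blue.
Minimize 20.32x1 + 2.25x2 + 1.02x3 + 2.83x4 + 18.1x5 subject to:
  151x1 + 248x5 ≥ 180   (blue component)
  39x1 + 96x2 + 13x3 + 13x4 + 46x5 ≤ 244   (oil absorption)
  2.05x1 + 1.85x2 + 4.4x3 + 5.6x4 + 1.6x5 ≥ 5.93   (density contribution)
  x1, x2, x3, x4, x5 ≥ 0.
The minimum-cost mix takes nothing from phthalo green, carbon black, zinc oxide — only barium sulfate, phthalo blue. Binding constraints: blue component and density contribution.
Optimal quantities: barium sulfate = 1.084 kg, phthalo blue = 0.7258 kg.
Objective = 1.02·1.084 + 18.1·0.7258 = 14.2427.

$14.24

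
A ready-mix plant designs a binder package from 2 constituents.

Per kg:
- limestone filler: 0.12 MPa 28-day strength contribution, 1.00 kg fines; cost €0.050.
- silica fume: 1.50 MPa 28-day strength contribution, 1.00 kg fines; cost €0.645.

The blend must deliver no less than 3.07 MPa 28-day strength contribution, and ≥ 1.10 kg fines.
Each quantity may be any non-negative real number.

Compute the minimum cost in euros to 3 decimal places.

Let x1 = kg of limestone filler, x2 = kg of silica fume.
min 0.05x1 + 0.645x2 with:
  0.12x1 + 1.5x2 ≥ 3.07   (28-day strength contribution)
  1x1 + 1x2 ≥ 1.1   (fines)
  x1, x2 ≥ 0.
The minimum-cost mix takes nothing from silica fume — only limestone filler. The 28-day strength contribution requirement is met with equality.
Optimal quantities: limestone filler = 25.58 kg.
Hence cost = 0.05·25.58 = €1.27900.

€1.279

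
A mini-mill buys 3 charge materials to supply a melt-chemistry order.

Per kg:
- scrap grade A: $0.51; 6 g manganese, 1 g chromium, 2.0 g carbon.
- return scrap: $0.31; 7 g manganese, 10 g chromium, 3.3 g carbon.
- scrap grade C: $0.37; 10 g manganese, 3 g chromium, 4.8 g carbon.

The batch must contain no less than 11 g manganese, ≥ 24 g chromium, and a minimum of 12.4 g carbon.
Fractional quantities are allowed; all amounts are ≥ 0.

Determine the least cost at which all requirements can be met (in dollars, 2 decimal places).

Let x1 = kg of scrap grade A, x2 = kg of return scrap, x3 = kg of scrap grade C.
Minimize 0.51x1 + 0.31x2 + 0.37x3 subject to:
  6x1 + 7x2 + 10x3 ≥ 11   (manganese)
  1x1 + 10x2 + 3x3 ≥ 24   (chromium)
  2x1 + 3.3x2 + 4.8x3 ≥ 12.4   (carbon)
  x1, x2, x3 ≥ 0.
The optimal basis is {return scrap, scrap grade C}; scrap grade A drops out. There the chromium and carbon constraints are tight.
That vertex is x2 = 2.047, x3 = 1.176.
Total cost: 0.31·2.047 + 0.37·1.176 = 1.0697.

$1.07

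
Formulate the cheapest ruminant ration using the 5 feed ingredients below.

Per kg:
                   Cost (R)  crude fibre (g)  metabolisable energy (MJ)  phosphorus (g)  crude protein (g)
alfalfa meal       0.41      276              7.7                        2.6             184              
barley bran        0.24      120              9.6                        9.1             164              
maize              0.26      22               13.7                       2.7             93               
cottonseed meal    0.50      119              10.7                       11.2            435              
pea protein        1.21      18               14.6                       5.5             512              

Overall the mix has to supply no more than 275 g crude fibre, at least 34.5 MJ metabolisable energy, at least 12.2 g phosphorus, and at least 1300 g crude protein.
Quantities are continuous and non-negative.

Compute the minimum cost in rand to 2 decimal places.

Set it up as a linear program. Let x1 = kg of alfalfa meal, x2 = kg of barley bran, x3 = kg of maize, x4 = kg of cottonseed meal, x5 = kg of pea protein.
min 0.41x1 + 0.24x2 + 0.26x3 + 0.5x4 + 1.21x5 s.t.:
  276x1 + 120x2 + 22x3 + 119x4 + 18x5 ≤ 275   (crude fibre)
  7.7x1 + 9.6x2 + 13.7x3 + 10.7x4 + 14.6x5 ≥ 34.5   (metabolisable energy)
  2.6x1 + 9.1x2 + 2.7x3 + 11.2x4 + 5.5x5 ≥ 12.2   (phosphorus)
  184x1 + 164x2 + 93x3 + 435x4 + 512x5 ≥ 1300   (crude protein)
  x1, x2, x3, x4, x5 ≥ 0.
The optimal basis is {maize, cottonseed meal, pea protein}; alfalfa meal, barley bran drop out. Binding constraints: crude fibre, metabolisable energy, crude protein.
Optimal quantities: maize = 0.1055 kg, cottonseed meal = 2.192 kg, pea protein = 0.6576 kg.
Total cost: 0.26·0.1055 + 0.5·2.192 + 1.21·0.6576 = 1.9191.

R1.92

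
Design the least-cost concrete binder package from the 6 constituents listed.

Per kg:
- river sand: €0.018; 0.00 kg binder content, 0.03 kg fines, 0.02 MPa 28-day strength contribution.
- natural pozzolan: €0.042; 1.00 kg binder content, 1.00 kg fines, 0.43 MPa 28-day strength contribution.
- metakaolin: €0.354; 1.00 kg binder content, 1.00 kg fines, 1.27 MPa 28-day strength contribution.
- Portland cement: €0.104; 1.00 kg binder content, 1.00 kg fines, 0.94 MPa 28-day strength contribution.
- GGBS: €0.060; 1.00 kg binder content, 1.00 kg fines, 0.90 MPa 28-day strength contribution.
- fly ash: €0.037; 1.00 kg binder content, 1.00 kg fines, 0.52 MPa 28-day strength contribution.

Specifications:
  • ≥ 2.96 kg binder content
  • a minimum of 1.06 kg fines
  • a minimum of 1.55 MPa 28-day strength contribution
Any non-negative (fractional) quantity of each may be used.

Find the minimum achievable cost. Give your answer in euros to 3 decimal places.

Let x1 = kg of river sand, x2 = kg of natural pozzolan, x3 = kg of metakaolin, x4 = kg of Portland cement, x5 = kg of GGBS, x6 = kg of fly ash.
Minimize 0.018x1 + 0.042x2 + 0.354x3 + 0.104x4 + 0.06x5 + 0.037x6 with:
  1x2 + 1x3 + 1x4 + 1x5 + 1x6 ≥ 2.96   (binder content)
  0.03x1 + 1x2 + 1x3 + 1x4 + 1x5 + 1x6 ≥ 1.06   (fines)
  0.02x1 + 0.43x2 + 1.27x3 + 0.94x4 + 0.9x5 + 0.52x6 ≥ 1.55   (28-day strength contribution)
  x1, x2, x3, x4, x5, x6 ≥ 0.
The optimal basis is {GGBS, fly ash}; river sand, natural pozzolan, metakaolin, Portland cement drop out. Binding constraints: binder content and 28-day strength contribution.
Solving gives x5 = 0.02842, x6 = 2.932.
Total cost: 0.06·0.02842 + 0.037·2.932 = 0.11019.

€0.110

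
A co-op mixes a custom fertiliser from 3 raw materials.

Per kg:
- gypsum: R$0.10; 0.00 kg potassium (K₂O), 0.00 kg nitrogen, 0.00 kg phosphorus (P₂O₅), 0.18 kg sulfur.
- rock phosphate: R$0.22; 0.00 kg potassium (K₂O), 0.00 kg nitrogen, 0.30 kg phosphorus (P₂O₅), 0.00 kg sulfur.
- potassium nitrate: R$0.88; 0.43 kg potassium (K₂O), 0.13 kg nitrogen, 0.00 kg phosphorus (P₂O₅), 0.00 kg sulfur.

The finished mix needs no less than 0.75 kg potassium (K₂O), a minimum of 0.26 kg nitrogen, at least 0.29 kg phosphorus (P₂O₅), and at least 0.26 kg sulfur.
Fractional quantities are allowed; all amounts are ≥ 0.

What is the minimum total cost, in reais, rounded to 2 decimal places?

Let x1 = kg of gypsum, x2 = kg of rock phosphate, x3 = kg of potassium nitrate.
Minimise 0.1x1 + 0.22x2 + 0.88x3 subject to:
  0.43x3 ≥ 0.75   (potassium (K₂O))
  0.13x3 ≥ 0.26   (nitrogen)
  0.3x2 ≥ 0.29   (phosphorus (P₂O₅))
  0.18x1 ≥ 0.26   (sulfur)
  x1, x2, x3 ≥ 0.
The optimal mix uses every input. There the nitrogen, phosphorus (P₂O₅), sulfur constraints are tight.
Optimal quantities: gypsum = 1.444 kg, rock phosphate = 0.9667 kg, potassium nitrate = 2 kg.
Total cost: 0.1·1.444 + 0.22·0.9667 + 0.88·2 = 2.1171.

R$2.12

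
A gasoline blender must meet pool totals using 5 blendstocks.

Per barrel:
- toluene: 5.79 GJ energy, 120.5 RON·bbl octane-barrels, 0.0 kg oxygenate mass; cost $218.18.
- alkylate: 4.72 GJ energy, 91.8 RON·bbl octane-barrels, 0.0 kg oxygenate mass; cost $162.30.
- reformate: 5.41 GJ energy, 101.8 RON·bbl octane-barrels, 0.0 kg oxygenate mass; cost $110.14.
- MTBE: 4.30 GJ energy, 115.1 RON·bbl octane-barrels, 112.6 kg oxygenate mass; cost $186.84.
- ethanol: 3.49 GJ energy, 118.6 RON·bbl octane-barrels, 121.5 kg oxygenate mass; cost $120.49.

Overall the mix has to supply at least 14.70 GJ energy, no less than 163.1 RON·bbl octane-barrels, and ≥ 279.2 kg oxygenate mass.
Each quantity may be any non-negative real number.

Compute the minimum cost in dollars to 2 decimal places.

$412.88

Treat it as an LP. Let x1 = barrels of toluene, x2 = barrels of alkylate, x3 = barrels of reformate, x4 = barrels of MTBE, x5 = barrels of ethanol.
min 218.18x1 + 162.3x2 + 110.14x3 + 186.84x4 + 120.49x5 s.t.:
  5.79x1 + 4.72x2 + 5.41x3 + 4.3x4 + 3.49x5 ≥ 14.7   (energy)
  120.5x1 + 91.8x2 + 101.8x3 + 115.1x4 + 118.6x5 ≥ 163.1   (octane-barrels)
  112.6x4 + 121.5x5 ≥ 279.2   (oxygenate mass)
  x1, x2, x3, x4, x5 ≥ 0.
The optimal basis is {reformate, ethanol}; toluene, alkylate, MTBE drop out. There the energy and oxygenate mass constraints are tight.
Optimal quantities: reformate = 1.23478 barrels, ethanol = 2.29794 barrels.
Cost = 110.14·1.23478 + 120.49·2.29794 = 412.8775.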